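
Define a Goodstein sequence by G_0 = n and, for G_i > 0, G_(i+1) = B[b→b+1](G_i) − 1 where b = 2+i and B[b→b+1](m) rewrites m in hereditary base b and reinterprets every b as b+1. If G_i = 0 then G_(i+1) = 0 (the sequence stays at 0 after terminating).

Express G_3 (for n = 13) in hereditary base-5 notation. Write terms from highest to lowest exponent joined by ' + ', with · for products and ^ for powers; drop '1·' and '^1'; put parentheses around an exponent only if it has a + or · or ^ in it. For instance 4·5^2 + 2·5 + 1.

base 2: 13 = 2^(2 + 1) + 2^2 + 1; at 3: 3^(3 + 1) + 3^3 + 1 = 109; next = 108
base 3: 108 = 3^(3 + 1) + 3^3; at 4: 4^(4 + 1) + 4^4 = 1280; next = 1279
base 4: 1279 = 4^(4 + 1) + 3·4^3 + 3·4^2 + 3·4 + 3; at 5: 5^(5 + 1) + 3·5^3 + 3·5^2 + 3·5 + 3 = 16093; next = 16092

5^(5 + 1) + 3·5^3 + 3·5^2 + 3·5 + 2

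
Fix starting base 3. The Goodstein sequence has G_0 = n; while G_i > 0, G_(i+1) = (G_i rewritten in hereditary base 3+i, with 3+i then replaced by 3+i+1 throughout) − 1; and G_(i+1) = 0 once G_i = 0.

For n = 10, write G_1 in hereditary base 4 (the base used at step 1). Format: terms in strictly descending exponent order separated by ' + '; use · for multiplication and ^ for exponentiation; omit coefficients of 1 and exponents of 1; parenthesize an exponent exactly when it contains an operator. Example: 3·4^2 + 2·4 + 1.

4^2

base 3: 10 = 3^2 + 1; at 4: 4^2 + 1 = 17; next = 16
base 4: 16 = 4^2; at 5: 5^2 = 25; next = 24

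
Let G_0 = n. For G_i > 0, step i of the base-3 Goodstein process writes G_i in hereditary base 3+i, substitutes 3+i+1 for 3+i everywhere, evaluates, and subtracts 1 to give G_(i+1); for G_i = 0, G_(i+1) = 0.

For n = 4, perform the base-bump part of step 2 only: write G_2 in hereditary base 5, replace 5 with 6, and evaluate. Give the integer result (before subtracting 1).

[0] 4 ≡ 3 + 1 (base 3). Lift 4: 5. −1: 4.
[1] 4 ≡ 4 (base 4). Lift 5: 5. −1: 4.
[2] 4 ≡ 4 (base 5). Lift 6: 4. −1: 3.

4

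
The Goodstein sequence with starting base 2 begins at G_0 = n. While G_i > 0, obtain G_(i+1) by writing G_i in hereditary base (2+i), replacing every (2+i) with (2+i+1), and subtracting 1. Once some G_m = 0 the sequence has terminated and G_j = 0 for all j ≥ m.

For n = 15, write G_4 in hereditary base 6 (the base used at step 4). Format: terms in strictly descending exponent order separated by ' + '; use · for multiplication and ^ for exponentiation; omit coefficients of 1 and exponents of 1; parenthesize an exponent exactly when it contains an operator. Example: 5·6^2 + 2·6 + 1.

base 2: 15 = 2^(2 + 1) + 2^2 + 2 + 1; at 3: 3^(3 + 1) + 3^3 + 3 + 1 = 112; next = 111
base 3: 111 = 3^(3 + 1) + 3^3 + 3; at 4: 4^(4 + 1) + 4^4 + 4 = 1284; next = 1283
base 4: 1283 = 4^(4 + 1) + 4^4 + 3; at 5: 5^(5 + 1) + 5^5 + 3 = 18753; next = 18752
base 5: 18752 = 5^(5 + 1) + 5^5 + 2; at 6: 6^(6 + 1) + 6^6 + 2 = 326594; next = 326593
base 6: 326593 = 6^(6 + 1) + 6^6 + 1; at 7: 7^(7 + 1) + 7^7 + 1 = 6588345; next = 6588344

6^(6 + 1) + 6^6 + 1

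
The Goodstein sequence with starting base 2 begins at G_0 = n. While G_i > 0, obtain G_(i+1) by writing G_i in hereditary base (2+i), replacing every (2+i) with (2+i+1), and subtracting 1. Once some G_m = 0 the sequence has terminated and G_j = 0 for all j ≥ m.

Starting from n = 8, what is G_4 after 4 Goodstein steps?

G_0 = 8. HB_2(8) = 2^(2 + 1). Bump = 81. G_1 = 80.
G_1 = 80. HB_3(80) = 2·3^3 + 2·3^2 + 2·3 + 2. Bump = 554. G_2 = 553.
G_2 = 553. HB_4(553) = 2·4^4 + 2·4^2 + 2·4 + 1. Bump = 6311. G_3 = 6310.
G_3 = 6310. HB_5(6310) = 2·5^5 + 2·5^2 + 2·5. Bump = 93396. G_4 = 93395.
G_4 = 93395. HB_6(93395) = 2·6^6 + 2·6^2 + 6 + 5. Bump = 1647196. G_5 = 1647195.

93395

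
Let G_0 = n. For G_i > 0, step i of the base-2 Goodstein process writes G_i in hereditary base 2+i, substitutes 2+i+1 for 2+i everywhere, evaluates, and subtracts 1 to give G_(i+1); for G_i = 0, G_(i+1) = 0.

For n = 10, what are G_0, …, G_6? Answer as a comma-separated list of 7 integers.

(0) 10|_2 = 2^(2 + 1) + 2 ↦ 3^(3 + 1) + 3|_3 = 84 ⇒ 83
(1) 83|_3 = 3^(3 + 1) + 2 ↦ 4^(4 + 1) + 2|_4 = 1026 ⇒ 1025
(2) 1025|_4 = 4^(4 + 1) + 1 ↦ 5^(5 + 1) + 1|_5 = 15626 ⇒ 15625
(3) 15625|_5 = 5^(5 + 1) ↦ 6^(6 + 1)|_6 = 279936 ⇒ 279935
(4) 279935|_6 = 5·6^6 + 5·6^5 + 5·6^4 + 5·6^3 + 5·6^2 + 5·6 + 5 ↦ 5·7^7 + 5·7^5 + 5·7^4 + 5·7^3 + 5·7^2 + 5·7 + 5|_7 = 4215755 ⇒ 4215754
(5) 4215754|_7 = 5·7^7 + 5·7^5 + 5·7^4 + 5·7^3 + 5·7^2 + 5·7 + 4 ↦ 5·8^8 + 5·8^5 + 5·8^4 + 5·8^3 + 5·8^2 + 5·8 + 4|_8 = 84073324 ⇒ 84073323

10, 83, 1025, 15625, 279935, 4215754, 84073323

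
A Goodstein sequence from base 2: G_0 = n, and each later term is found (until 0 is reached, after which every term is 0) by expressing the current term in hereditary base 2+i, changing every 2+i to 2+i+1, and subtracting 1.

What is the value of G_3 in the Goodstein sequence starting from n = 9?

9842

(0) 9|_2 = 2^(2 + 1) + 1 ↦ 3^(3 + 1) + 1|_3 = 82 ⇒ 81
(1) 81|_3 = 3^(3 + 1) ↦ 4^(4 + 1)|_4 = 1024 ⇒ 1023
(2) 1023|_4 = 3·4^4 + 3·4^3 + 3·4^2 + 3·4 + 3 ↦ 3·5^5 + 3·5^3 + 3·5^2 + 3·5 + 3|_5 = 9843 ⇒ 9842
(3) 9842|_5 = 3·5^5 + 3·5^3 + 3·5^2 + 3·5 + 2 ↦ 3·6^6 + 3·6^3 + 3·6^2 + 3·6 + 2|_6 = 140744 ⇒ 140743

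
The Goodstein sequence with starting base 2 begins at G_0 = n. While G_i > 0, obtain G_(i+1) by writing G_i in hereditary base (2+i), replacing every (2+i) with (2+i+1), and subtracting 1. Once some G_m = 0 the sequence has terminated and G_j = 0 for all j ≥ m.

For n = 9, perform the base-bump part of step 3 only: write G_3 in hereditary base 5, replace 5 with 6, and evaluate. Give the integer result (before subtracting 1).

140744

i=0: 9 = 2^(2 + 1) + 1 (b=2); 2→3: 3^(3 + 1) + 1 = 82; 82−1 = 81
i=1: 81 = 3^(3 + 1) (b=3); 3→4: 4^(4 + 1) = 1024; 1024−1 = 1023
i=2: 1023 = 3·4^4 + 3·4^3 + 3·4^2 + 3·4 + 3 (b=4); 4→5: 3·5^5 + 3·5^3 + 3·5^2 + 3·5 + 3 = 9843; 9843−1 = 9842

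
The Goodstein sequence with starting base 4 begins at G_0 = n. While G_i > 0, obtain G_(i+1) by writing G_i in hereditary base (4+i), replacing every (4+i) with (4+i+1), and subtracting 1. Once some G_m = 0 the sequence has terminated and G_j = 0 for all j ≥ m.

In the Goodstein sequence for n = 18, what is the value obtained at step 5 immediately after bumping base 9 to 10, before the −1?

64

18 —HB4→ 4^2 + 2 —bump→ 5^2 + 2 = 27 —(−1)→ 26
26 —HB5→ 5^2 + 1 —bump→ 6^2 + 1 = 37 —(−1)→ 36
36 —HB6→ 6^2 —bump→ 7^2 = 49 —(−1)→ 48
48 —HB7→ 6·7 + 6 —bump→ 6·8 + 6 = 54 —(−1)→ 53
53 —HB8→ 6·8 + 5 —bump→ 6·9 + 5 = 59 —(−1)→ 58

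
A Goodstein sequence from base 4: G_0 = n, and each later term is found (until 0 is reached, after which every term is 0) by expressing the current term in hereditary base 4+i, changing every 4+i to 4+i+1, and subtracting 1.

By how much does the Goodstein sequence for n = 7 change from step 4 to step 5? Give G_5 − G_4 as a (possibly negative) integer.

i=0: 7 = 4 + 3 (b=4); 4→5: 5 + 3 = 8; 8−1 = 7
i=1: 7 = 5 + 2 (b=5); 5→6: 6 + 2 = 8; 8−1 = 7
i=2: 7 = 6 + 1 (b=6); 6→7: 7 + 1 = 8; 8−1 = 7
i=3: 7 = 7 (b=7); 7→8: 8 = 8; 8−1 = 7
i=4: 7 = 7 (b=8); 8→9: 7 = 7; 7−1 = 6

-1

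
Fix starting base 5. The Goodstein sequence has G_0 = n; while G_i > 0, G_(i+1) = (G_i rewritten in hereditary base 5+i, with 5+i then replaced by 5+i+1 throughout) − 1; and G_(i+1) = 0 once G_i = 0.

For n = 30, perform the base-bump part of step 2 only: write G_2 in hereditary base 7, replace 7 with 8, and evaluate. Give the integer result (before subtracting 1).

G_0 = 30. HB_5(30) = 5^2 + 5. Bump = 42. G_1 = 41.
G_1 = 41. HB_6(41) = 6^2 + 5. Bump = 54. G_2 = 53.
G_2 = 53. HB_7(53) = 7^2 + 4. Bump = 68. G_3 = 67.

68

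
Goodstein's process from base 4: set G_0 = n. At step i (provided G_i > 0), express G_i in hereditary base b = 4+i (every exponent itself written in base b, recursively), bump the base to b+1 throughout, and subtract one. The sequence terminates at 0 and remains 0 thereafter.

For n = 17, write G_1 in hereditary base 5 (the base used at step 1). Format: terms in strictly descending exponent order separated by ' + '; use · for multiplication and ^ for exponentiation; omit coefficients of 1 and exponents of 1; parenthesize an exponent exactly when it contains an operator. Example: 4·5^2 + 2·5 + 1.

(0) 17|_4 = 4^2 + 1 ↦ 5^2 + 1|_5 = 26 ⇒ 25
(1) 25|_5 = 5^2 ↦ 6^2|_6 = 36 ⇒ 35

5^2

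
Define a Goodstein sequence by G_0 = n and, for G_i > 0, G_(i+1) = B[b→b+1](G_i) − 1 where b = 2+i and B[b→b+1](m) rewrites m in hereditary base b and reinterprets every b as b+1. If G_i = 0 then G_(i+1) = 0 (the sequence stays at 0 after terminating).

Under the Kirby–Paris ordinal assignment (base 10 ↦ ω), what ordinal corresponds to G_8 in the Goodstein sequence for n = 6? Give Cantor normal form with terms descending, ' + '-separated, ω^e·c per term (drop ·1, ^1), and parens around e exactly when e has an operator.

base 2: 6 = 2^2 + 2; at 3: 3^3 + 3 = 30; next = 29
base 3: 29 = 3^3 + 2; at 4: 4^4 + 2 = 258; next = 257
base 4: 257 = 4^4 + 1; at 5: 5^5 + 1 = 3126; next = 3125
base 5: 3125 = 5^5; at 6: 6^6 = 46656; next = 46655
base 6: 46655 = 5·6^5 + 5·6^4 + 5·6^3 + 5·6^2 + 5·6 + 5; at 7: 5·7^5 + 5·7^4 + 5·7^3 + 5·7^2 + 5·7 + 5 = 98040; next = 98039
base 7: 98039 = 5·7^5 + 5·7^4 + 5·7^3 + 5·7^2 + 5·7 + 4; at 8: 5·8^5 + 5·8^4 + 5·8^3 + 5·8^2 + 5·8 + 4 = 187244; next = 187243
base 8: 187243 = 5·8^5 + 5·8^4 + 5·8^3 + 5·8^2 + 5·8 + 3; at 9: 5·9^5 + 5·9^4 + 5·9^3 + 5·9^2 + 5·9 + 3 = 332148; next = 332147
base 9: 332147 = 5·9^5 + 5·9^4 + 5·9^3 + 5·9^2 + 5·9 + 2; at 10: 5·10^5 + 5·10^4 + 5·10^3 + 5·10^2 + 5·10 + 2 = 555552; next = 555551

ω^5·5 + ω^4·5 + ω^3·5 + ω^2·5 + ω·5 + 1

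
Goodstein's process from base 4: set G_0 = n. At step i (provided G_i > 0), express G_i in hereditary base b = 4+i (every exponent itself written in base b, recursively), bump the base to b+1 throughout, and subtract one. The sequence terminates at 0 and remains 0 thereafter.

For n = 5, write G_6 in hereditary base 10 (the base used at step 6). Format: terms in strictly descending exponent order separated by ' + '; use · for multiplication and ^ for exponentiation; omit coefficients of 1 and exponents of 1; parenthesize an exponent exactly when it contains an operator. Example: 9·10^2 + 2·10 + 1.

5 —HB4→ 4 + 1 —bump→ 5 + 1 = 6 —(−1)→ 5
5 —HB5→ 5 —bump→ 6 = 6 —(−1)→ 5
5 —HB6→ 5 —bump→ 5 = 5 —(−1)→ 4
4 —HB7→ 4 —bump→ 4 = 4 —(−1)→ 3
3 —HB8→ 3 —bump→ 3 = 3 —(−1)→ 2
2 —HB9→ 2 —bump→ 2 = 2 —(−1)→ 1
1 —HB10→ 1 —bump→ 1 = 1 —(−1)→ 0

1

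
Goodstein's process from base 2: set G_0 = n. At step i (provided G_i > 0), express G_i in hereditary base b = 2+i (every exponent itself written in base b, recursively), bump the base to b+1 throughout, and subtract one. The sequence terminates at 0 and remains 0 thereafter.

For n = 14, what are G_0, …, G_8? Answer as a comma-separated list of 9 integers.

G_0 = 14. HB_2(14) = 2^(2 + 1) + 2^2 + 2. Bump = 111. G_1 = 110.
G_1 = 110. HB_3(110) = 3^(3 + 1) + 3^3 + 2. Bump = 1282. G_2 = 1281.
G_2 = 1281. HB_4(1281) = 4^(4 + 1) + 4^4 + 1. Bump = 18751. G_3 = 18750.
G_3 = 18750. HB_5(18750) = 5^(5 + 1) + 5^5. Bump = 326592. G_4 = 326591.
G_4 = 326591. HB_6(326591) = 6^(6 + 1) + 5·6^5 + 5·6^4 + 5·6^3 + 5·6^2 + 5·6 + 5. Bump = 5862841. G_5 = 5862840.
G_5 = 5862840. HB_7(5862840) = 7^(7 + 1) + 5·7^5 + 5·7^4 + 5·7^3 + 5·7^2 + 5·7 + 4. Bump = 134404972. G_6 = 134404971.
G_6 = 134404971. HB_8(134404971) = 8^(8 + 1) + 5·8^5 + 5·8^4 + 5·8^3 + 5·8^2 + 5·8 + 3. Bump = 3487116549. G_7 = 3487116548.
G_7 = 3487116548. HB_9(3487116548) = 9^(9 + 1) + 5·9^5 + 5·9^4 + 5·9^3 + 5·9^2 + 5·9 + 2. Bump = 100000555552. G_8 = 100000555551.

14, 110, 1281, 18750, 326591, 5862840, 134404971, 3487116548, 100000555551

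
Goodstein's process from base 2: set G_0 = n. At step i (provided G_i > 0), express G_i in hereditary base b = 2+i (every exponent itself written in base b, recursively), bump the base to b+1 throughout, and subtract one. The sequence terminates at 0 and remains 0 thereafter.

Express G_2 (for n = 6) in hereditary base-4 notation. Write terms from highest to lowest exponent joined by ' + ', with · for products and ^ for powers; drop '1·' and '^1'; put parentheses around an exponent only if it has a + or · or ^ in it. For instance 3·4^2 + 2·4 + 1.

4^4 + 1

[0] 6 ≡ 2^2 + 2 (base 2). Lift 3: 30. −1: 29.
[1] 29 ≡ 3^3 + 2 (base 3). Lift 4: 258. −1: 257.
[2] 257 ≡ 4^4 + 1 (base 4). Lift 5: 3126. −1: 3125.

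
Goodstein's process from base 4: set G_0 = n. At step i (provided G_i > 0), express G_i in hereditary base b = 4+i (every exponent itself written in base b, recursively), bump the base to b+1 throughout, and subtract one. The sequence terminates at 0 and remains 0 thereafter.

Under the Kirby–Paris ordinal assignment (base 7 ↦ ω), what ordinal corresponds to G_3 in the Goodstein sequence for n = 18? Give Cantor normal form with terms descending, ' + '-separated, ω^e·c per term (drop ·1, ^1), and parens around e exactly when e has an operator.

ω·6 + 6

(0) 18|_4 = 4^2 + 2 ↦ 5^2 + 2|_5 = 27 ⇒ 26
(1) 26|_5 = 5^2 + 1 ↦ 6^2 + 1|_6 = 37 ⇒ 36
(2) 36|_6 = 6^2 ↦ 7^2|_7 = 49 ⇒ 48
(3) 48|_7 = 6·7 + 6 ↦ 6·8 + 6|_8 = 54 ⇒ 53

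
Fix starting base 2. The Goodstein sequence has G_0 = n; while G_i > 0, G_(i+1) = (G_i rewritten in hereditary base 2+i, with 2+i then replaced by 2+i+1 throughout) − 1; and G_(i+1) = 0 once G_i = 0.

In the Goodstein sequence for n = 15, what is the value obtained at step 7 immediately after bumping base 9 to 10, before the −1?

100077777776

G_0 = 15. HB_2(15) = 2^(2 + 1) + 2^2 + 2 + 1. Bump = 112. G_1 = 111.
G_1 = 111. HB_3(111) = 3^(3 + 1) + 3^3 + 3. Bump = 1284. G_2 = 1283.
G_2 = 1283. HB_4(1283) = 4^(4 + 1) + 4^4 + 3. Bump = 18753. G_3 = 18752.
G_3 = 18752. HB_5(18752) = 5^(5 + 1) + 5^5 + 2. Bump = 326594. G_4 = 326593.
G_4 = 326593. HB_6(326593) = 6^(6 + 1) + 6^6 + 1. Bump = 6588345. G_5 = 6588344.
G_5 = 6588344. HB_7(6588344) = 7^(7 + 1) + 7^7. Bump = 150994944. G_6 = 150994943.
G_6 = 150994943. HB_8(150994943) = 8^(8 + 1) + 7·8^7 + 7·8^6 + 7·8^5 + 7·8^4 + 7·8^3 + 7·8^2 + 7·8 + 7. Bump = 3524450281. G_7 = 3524450280.
G_7 = 3524450280. HB_9(3524450280) = 9^(9 + 1) + 7·9^7 + 7·9^6 + 7·9^5 + 7·9^4 + 7·9^3 + 7·9^2 + 7·9 + 6. Bump = 100077777776. G_8 = 100077777775.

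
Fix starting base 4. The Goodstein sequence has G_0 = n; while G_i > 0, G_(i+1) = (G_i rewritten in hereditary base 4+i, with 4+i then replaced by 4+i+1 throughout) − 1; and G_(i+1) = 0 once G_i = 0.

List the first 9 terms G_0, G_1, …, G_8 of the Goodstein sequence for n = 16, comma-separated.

[0] 16 ≡ 4^2 (base 4). Lift 5: 25. −1: 24.
[1] 24 ≡ 4·5 + 4 (base 5). Lift 6: 28. −1: 27.
[2] 27 ≡ 4·6 + 3 (base 6). Lift 7: 31. −1: 30.
[3] 30 ≡ 4·7 + 2 (base 7). Lift 8: 34. −1: 33.
[4] 33 ≡ 4·8 + 1 (base 8). Lift 9: 37. −1: 36.
[5] 36 ≡ 4·9 (base 9). Lift 10: 40. −1: 39.
[6] 39 ≡ 3·10 + 9 (base 10). Lift 11: 42. −1: 41.
[7] 41 ≡ 3·11 + 8 (base 11). Lift 12: 44. −1: 43.

16, 24, 27, 30, 33, 36, 39, 41, 43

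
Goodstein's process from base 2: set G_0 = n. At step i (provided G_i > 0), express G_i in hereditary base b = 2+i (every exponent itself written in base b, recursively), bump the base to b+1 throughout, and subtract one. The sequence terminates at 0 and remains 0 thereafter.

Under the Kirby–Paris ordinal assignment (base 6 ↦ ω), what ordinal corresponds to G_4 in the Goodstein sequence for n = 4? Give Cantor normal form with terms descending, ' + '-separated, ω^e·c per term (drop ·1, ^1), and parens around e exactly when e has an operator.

ω^2·2 + ω + 5

step 0: 4 = 2^2; sub 3 for 2: 3^3; = 27; G_1 = 27−1 = 26
step 1: 26 = 2·3^2 + 2·3 + 2; sub 4 for 3: 2·4^2 + 2·4 + 2; = 42; G_2 = 42−1 = 41
step 2: 41 = 2·4^2 + 2·4 + 1; sub 5 for 4: 2·5^2 + 2·5 + 1; = 61; G_3 = 61−1 = 60
step 3: 60 = 2·5^2 + 2·5; sub 6 for 5: 2·6^2 + 2·6; = 84; G_4 = 84−1 = 83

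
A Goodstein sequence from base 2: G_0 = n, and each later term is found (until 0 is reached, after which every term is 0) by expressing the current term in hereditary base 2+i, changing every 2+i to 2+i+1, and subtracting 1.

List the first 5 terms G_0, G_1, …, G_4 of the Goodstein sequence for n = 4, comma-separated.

i=0: 4 = 2^2 (b=2); 2→3: 3^3 = 27; 27−1 = 26
i=1: 26 = 2·3^2 + 2·3 + 2 (b=3); 3→4: 2·4^2 + 2·4 + 2 = 42; 42−1 = 41
i=2: 41 = 2·4^2 + 2·4 + 1 (b=4); 4→5: 2·5^2 + 2·5 + 1 = 61; 61−1 = 60
i=3: 60 = 2·5^2 + 2·5 (b=5); 5→6: 2·6^2 + 2·6 = 84; 84−1 = 83

4, 26, 41, 60, 83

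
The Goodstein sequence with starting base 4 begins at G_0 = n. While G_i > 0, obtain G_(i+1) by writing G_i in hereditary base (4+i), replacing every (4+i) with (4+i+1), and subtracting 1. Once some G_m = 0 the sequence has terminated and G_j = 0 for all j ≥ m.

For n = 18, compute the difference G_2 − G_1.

step 0: 18 = 4^2 + 2; sub 5 for 4: 5^2 + 2; = 27; G_1 = 27−1 = 26
step 1: 26 = 5^2 + 1; sub 6 for 5: 6^2 + 1; = 37; G_2 = 37−1 = 36

10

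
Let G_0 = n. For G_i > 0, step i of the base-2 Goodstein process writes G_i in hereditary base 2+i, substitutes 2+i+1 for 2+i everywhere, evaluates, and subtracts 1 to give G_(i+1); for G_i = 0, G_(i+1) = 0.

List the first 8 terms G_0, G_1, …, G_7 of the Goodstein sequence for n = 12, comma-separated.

12, 107, 1065, 15685, 280019, 5764910, 134217867, 3486784574

12 —HB2→ 2^(2 + 1) + 2^2 —bump→ 3^(3 + 1) + 3^3 = 108 —(−1)→ 107
107 —HB3→ 3^(3 + 1) + 2·3^2 + 2·3 + 2 —bump→ 4^(4 + 1) + 2·4^2 + 2·4 + 2 = 1066 —(−1)→ 1065
1065 —HB4→ 4^(4 + 1) + 2·4^2 + 2·4 + 1 —bump→ 5^(5 + 1) + 2·5^2 + 2·5 + 1 = 15686 —(−1)→ 15685
15685 —HB5→ 5^(5 + 1) + 2·5^2 + 2·5 —bump→ 6^(6 + 1) + 2·6^2 + 2·6 = 280020 —(−1)→ 280019
280019 —HB6→ 6^(6 + 1) + 2·6^2 + 6 + 5 —bump→ 7^(7 + 1) + 2·7^2 + 7 + 5 = 5764911 —(−1)→ 5764910
5764910 —HB7→ 7^(7 + 1) + 2·7^2 + 7 + 4 —bump→ 8^(8 + 1) + 2·8^2 + 8 + 4 = 134217868 —(−1)→ 134217867
134217867 —HB8→ 8^(8 + 1) + 2·8^2 + 8 + 3 —bump→ 9^(9 + 1) + 2·9^2 + 9 + 3 = 3486784575 —(−1)→ 3486784574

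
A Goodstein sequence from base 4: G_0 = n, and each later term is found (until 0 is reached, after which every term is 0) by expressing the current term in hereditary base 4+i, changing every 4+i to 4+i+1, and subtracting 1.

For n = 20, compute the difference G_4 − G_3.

step 0: 20 = 4^2 + 4; sub 5 for 4: 5^2 + 5; = 30; G_1 = 30−1 = 29
step 1: 29 = 5^2 + 4; sub 6 for 5: 6^2 + 4; = 40; G_2 = 40−1 = 39
step 2: 39 = 6^2 + 3; sub 7 for 6: 7^2 + 3; = 52; G_3 = 52−1 = 51
step 3: 51 = 7^2 + 2; sub 8 for 7: 8^2 + 2; = 66; G_4 = 66−1 = 65

14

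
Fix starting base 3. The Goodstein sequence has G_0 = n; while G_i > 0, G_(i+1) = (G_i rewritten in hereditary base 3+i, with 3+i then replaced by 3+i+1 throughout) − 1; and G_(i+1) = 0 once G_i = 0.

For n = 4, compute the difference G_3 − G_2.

i=0: 4 = 3 + 1 (b=3); 3→4: 4 + 1 = 5; 5−1 = 4
i=1: 4 = 4 (b=4); 4→5: 5 = 5; 5−1 = 4
i=2: 4 = 4 (b=5); 5→6: 4 = 4; 4−1 = 3

-1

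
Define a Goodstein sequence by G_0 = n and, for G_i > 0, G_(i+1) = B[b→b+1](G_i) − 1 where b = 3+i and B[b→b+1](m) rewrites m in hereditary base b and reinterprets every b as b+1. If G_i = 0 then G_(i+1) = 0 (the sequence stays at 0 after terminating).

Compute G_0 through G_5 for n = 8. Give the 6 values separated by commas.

step 0: 8 = 2·3 + 2; sub 4 for 3: 2·4 + 2; = 10; G_1 = 10−1 = 9
step 1: 9 = 2·4 + 1; sub 5 for 4: 2·5 + 1; = 11; G_2 = 11−1 = 10
step 2: 10 = 2·5; sub 6 for 5: 2·6; = 12; G_3 = 12−1 = 11
step 3: 11 = 6 + 5; sub 7 for 6: 7 + 5; = 12; G_4 = 12−1 = 11
step 4: 11 = 7 + 4; sub 8 for 7: 8 + 4; = 12; G_5 = 12−1 = 11

8, 9, 10, 11, 11, 11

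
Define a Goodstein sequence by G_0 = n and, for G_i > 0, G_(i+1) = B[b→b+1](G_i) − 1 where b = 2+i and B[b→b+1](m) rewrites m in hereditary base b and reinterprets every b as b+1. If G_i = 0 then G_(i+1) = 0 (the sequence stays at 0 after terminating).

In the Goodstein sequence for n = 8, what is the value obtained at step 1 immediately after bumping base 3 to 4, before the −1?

554

step 0: 8 = 2^(2 + 1); sub 3 for 2: 3^(3 + 1); = 81; G_1 = 81−1 = 80
step 1: 80 = 2·3^3 + 2·3^2 + 2·3 + 2; sub 4 for 3: 2·4^4 + 2·4^2 + 2·4 + 2; = 554; G_2 = 554−1 = 553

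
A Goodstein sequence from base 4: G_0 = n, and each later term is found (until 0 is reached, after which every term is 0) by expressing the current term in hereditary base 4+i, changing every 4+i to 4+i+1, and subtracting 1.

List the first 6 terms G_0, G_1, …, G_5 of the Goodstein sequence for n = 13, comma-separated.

13, 15, 17, 18, 19, 20

i=0: 13 = 3·4 + 1 (b=4); 4→5: 3·5 + 1 = 16; 16−1 = 15
i=1: 15 = 3·5 (b=5); 5→6: 3·6 = 18; 18−1 = 17
i=2: 17 = 2·6 + 5 (b=6); 6→7: 2·7 + 5 = 19; 19−1 = 18
i=3: 18 = 2·7 + 4 (b=7); 7→8: 2·8 + 4 = 20; 20−1 = 19
i=4: 19 = 2·8 + 3 (b=8); 8→9: 2·9 + 3 = 21; 21−1 = 20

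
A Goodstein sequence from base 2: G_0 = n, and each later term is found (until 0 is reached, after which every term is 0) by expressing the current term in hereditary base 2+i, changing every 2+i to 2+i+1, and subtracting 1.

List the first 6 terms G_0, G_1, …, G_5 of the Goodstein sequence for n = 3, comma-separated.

3, 3, 3, 2, 1, 0

G_0 = 3. HB_2(3) = 2 + 1. Bump = 4. G_1 = 3.
G_1 = 3. HB_3(3) = 3. Bump = 4. G_2 = 3.
G_2 = 3. HB_4(3) = 3. Bump = 3. G_3 = 2.
G_3 = 2. HB_5(2) = 2. Bump = 2. G_4 = 1.
G_4 = 1. HB_6(1) = 1. Bump = 1. G_5 = 0.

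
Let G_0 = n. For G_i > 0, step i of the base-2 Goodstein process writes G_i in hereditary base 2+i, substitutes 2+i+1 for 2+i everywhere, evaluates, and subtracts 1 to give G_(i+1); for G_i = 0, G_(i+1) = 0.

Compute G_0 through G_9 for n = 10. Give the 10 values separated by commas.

i=0: 10 = 2^(2 + 1) + 2 (b=2); 2→3: 3^(3 + 1) + 3 = 84; 84−1 = 83
i=1: 83 = 3^(3 + 1) + 2 (b=3); 3→4: 4^(4 + 1) + 2 = 1026; 1026−1 = 1025
i=2: 1025 = 4^(4 + 1) + 1 (b=4); 4→5: 5^(5 + 1) + 1 = 15626; 15626−1 = 15625
i=3: 15625 = 5^(5 + 1) (b=5); 5→6: 6^(6 + 1) = 279936; 279936−1 = 279935
i=4: 279935 = 5·6^6 + 5·6^5 + 5·6^4 + 5·6^3 + 5·6^2 + 5·6 + 5 (b=6); 6→7: 5·7^7 + 5·7^5 + 5·7^4 + 5·7^3 + 5·7^2 + 5·7 + 5 = 4215755; 4215755−1 = 4215754
i=5: 4215754 = 5·7^7 + 5·7^5 + 5·7^4 + 5·7^3 + 5·7^2 + 5·7 + 4 (b=7); 7→8: 5·8^8 + 5·8^5 + 5·8^4 + 5·8^3 + 5·8^2 + 5·8 + 4 = 84073324; 84073324−1 = 84073323
i=6: 84073323 = 5·8^8 + 5·8^5 + 5·8^4 + 5·8^3 + 5·8^2 + 5·8 + 3 (b=8); 8→9: 5·9^9 + 5·9^5 + 5·9^4 + 5·9^3 + 5·9^2 + 5·9 + 3 = 1937434593; 1937434593−1 = 1937434592
i=7: 1937434592 = 5·9^9 + 5·9^5 + 5·9^4 + 5·9^3 + 5·9^2 + 5·9 + 2 (b=9); 9→10: 5·10^10 + 5·10^5 + 5·10^4 + 5·10^3 + 5·10^2 + 5·10 + 2 = 50000555552; 50000555552−1 = 50000555551
i=8: 50000555551 = 5·10^10 + 5·10^5 + 5·10^4 + 5·10^3 + 5·10^2 + 5·10 + 1 (b=10); 10→11: 5·11^11 + 5·11^5 + 5·11^4 + 5·11^3 + 5·11^2 + 5·11 + 1 = 1426559238831; 1426559238831−1 = 1426559238830

10, 83, 1025, 15625, 279935, 4215754, 84073323, 1937434592, 50000555551, 1426559238830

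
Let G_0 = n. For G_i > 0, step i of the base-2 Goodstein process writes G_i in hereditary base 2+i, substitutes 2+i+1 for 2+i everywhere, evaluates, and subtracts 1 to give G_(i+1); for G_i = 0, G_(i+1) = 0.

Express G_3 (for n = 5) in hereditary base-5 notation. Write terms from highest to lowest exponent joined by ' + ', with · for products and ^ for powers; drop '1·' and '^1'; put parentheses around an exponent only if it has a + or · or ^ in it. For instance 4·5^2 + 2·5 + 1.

3·5^3 + 3·5^2 + 3·5 + 2

5 —HB2→ 2^2 + 1 —bump→ 3^3 + 1 = 28 —(−1)→ 27
27 —HB3→ 3^3 —bump→ 4^4 = 256 —(−1)→ 255
255 —HB4→ 3·4^3 + 3·4^2 + 3·4 + 3 —bump→ 3·5^3 + 3·5^2 + 3·5 + 3 = 468 —(−1)→ 467
467 —HB5→ 3·5^3 + 3·5^2 + 3·5 + 2 —bump→ 3·6^3 + 3·6^2 + 3·6 + 2 = 776 —(−1)→ 775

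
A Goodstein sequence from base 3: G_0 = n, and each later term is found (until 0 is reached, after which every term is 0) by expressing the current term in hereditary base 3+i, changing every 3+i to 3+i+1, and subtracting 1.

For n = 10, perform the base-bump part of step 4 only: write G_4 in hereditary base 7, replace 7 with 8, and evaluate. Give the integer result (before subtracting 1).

34

G_0=10  [base 3] 3^2 + 1  →[3↦4]→  4^2 + 1 = 17  −1 ⇒ G_1=16
G_1=16  [base 4] 4^2  →[4↦5]→  5^2 = 25  −1 ⇒ G_2=24
G_2=24  [base 5] 4·5 + 4  →[5↦6]→  4·6 + 4 = 28  −1 ⇒ G_3=27
G_3=27  [base 6] 4·6 + 3  →[6↦7]→  4·7 + 3 = 31  −1 ⇒ G_4=30
G_4=30  [base 7] 4·7 + 2  →[7↦8]→  4·8 + 2 = 34  −1 ⇒ G_5=33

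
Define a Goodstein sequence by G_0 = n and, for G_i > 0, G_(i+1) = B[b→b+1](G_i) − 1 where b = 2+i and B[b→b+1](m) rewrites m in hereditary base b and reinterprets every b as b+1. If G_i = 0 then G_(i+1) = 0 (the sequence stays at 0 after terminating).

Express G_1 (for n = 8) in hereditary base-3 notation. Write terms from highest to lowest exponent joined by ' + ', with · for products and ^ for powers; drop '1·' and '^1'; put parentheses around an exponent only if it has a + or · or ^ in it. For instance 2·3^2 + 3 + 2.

2·3^3 + 2·3^2 + 2·3 + 2

step 0: 8 = 2^(2 + 1); sub 3 for 2: 3^(3 + 1); = 81; G_1 = 81−1 = 80
step 1: 80 = 2·3^3 + 2·3^2 + 2·3 + 2; sub 4 for 3: 2·4^4 + 2·4^2 + 2·4 + 2; = 554; G_2 = 554−1 = 553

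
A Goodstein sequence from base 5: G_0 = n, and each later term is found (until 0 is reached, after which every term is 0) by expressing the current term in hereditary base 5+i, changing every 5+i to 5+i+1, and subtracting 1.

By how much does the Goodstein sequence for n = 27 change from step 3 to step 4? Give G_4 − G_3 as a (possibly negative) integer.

27 —HB5→ 5^2 + 2 —bump→ 6^2 + 2 = 38 —(−1)→ 37
37 —HB6→ 6^2 + 1 —bump→ 7^2 + 1 = 50 —(−1)→ 49
49 —HB7→ 7^2 —bump→ 8^2 = 64 —(−1)→ 63
63 —HB8→ 7·8 + 7 —bump→ 7·9 + 7 = 70 —(−1)→ 69

6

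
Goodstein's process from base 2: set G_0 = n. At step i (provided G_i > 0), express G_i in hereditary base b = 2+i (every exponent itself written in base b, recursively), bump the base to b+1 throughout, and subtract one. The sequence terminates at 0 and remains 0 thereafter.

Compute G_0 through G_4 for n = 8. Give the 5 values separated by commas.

8, 80, 553, 6310, 93395

(0) 8|_2 = 2^(2 + 1) ↦ 3^(3 + 1)|_3 = 81 ⇒ 80
(1) 80|_3 = 2·3^3 + 2·3^2 + 2·3 + 2 ↦ 2·4^4 + 2·4^2 + 2·4 + 2|_4 = 554 ⇒ 553
(2) 553|_4 = 2·4^4 + 2·4^2 + 2·4 + 1 ↦ 2·5^5 + 2·5^2 + 2·5 + 1|_5 = 6311 ⇒ 6310
(3) 6310|_5 = 2·5^5 + 2·5^2 + 2·5 ↦ 2·6^6 + 2·6^2 + 2·6|_6 = 93396 ⇒ 93395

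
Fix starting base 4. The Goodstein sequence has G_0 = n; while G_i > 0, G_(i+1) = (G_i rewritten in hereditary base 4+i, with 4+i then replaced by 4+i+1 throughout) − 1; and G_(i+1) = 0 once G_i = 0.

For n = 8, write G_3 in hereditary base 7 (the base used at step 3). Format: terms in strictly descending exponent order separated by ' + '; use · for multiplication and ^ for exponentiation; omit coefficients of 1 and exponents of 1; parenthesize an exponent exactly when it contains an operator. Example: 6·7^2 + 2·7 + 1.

7 + 2

base 4: 8 = 2·4; at 5: 2·5 = 10; next = 9
base 5: 9 = 5 + 4; at 6: 6 + 4 = 10; next = 9
base 6: 9 = 6 + 3; at 7: 7 + 3 = 10; next = 9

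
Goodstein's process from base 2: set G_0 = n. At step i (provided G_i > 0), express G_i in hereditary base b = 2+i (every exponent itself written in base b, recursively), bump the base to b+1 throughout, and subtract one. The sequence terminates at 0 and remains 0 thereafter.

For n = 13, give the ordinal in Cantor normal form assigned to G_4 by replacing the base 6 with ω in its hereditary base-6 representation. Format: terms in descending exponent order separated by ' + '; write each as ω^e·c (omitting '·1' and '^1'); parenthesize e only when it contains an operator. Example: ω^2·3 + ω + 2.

G_0 = 13. HB_2(13) = 2^(2 + 1) + 2^2 + 1. Bump = 109. G_1 = 108.
G_1 = 108. HB_3(108) = 3^(3 + 1) + 3^3. Bump = 1280. G_2 = 1279.
G_2 = 1279. HB_4(1279) = 4^(4 + 1) + 3·4^3 + 3·4^2 + 3·4 + 3. Bump = 16093. G_3 = 16092.
G_3 = 16092. HB_5(16092) = 5^(5 + 1) + 3·5^3 + 3·5^2 + 3·5 + 2. Bump = 280712. G_4 = 280711.

ω^(ω + 1) + ω^3·3 + ω^2·3 + ω·3 + 1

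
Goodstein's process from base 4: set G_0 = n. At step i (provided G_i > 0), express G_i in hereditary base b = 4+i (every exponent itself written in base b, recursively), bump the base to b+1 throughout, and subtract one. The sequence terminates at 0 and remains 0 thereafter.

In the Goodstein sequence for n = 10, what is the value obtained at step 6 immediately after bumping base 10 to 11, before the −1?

base 4: 10 = 2·4 + 2; at 5: 2·5 + 2 = 12; next = 11
base 5: 11 = 2·5 + 1; at 6: 2·6 + 1 = 13; next = 12
base 6: 12 = 2·6; at 7: 2·7 = 14; next = 13
base 7: 13 = 7 + 6; at 8: 8 + 6 = 14; next = 13
base 8: 13 = 8 + 5; at 9: 9 + 5 = 14; next = 13
base 9: 13 = 9 + 4; at 10: 10 + 4 = 14; next = 13

14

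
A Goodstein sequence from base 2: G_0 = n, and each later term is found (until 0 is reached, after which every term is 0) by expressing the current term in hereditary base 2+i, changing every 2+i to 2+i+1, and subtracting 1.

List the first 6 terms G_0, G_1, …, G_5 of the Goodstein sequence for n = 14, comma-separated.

base 2: 14 = 2^(2 + 1) + 2^2 + 2; at 3: 3^(3 + 1) + 3^3 + 3 = 111; next = 110
base 3: 110 = 3^(3 + 1) + 3^3 + 2; at 4: 4^(4 + 1) + 4^4 + 2 = 1282; next = 1281
base 4: 1281 = 4^(4 + 1) + 4^4 + 1; at 5: 5^(5 + 1) + 5^5 + 1 = 18751; next = 18750
base 5: 18750 = 5^(5 + 1) + 5^5; at 6: 6^(6 + 1) + 6^6 = 326592; next = 326591
base 6: 326591 = 6^(6 + 1) + 5·6^5 + 5·6^4 + 5·6^3 + 5·6^2 + 5·6 + 5; at 7: 7^(7 + 1) + 5·7^5 + 5·7^4 + 5·7^3 + 5·7^2 + 5·7 + 5 = 5862841; next = 5862840

14, 110, 1281, 18750, 326591, 5862840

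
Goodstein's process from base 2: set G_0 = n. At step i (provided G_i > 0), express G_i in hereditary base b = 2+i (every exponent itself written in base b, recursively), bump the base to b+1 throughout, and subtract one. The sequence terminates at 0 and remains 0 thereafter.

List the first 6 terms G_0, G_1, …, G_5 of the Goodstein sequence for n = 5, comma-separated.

(0) 5|_2 = 2^2 + 1 ↦ 3^3 + 1|_3 = 28 ⇒ 27
(1) 27|_3 = 3^3 ↦ 4^4|_4 = 256 ⇒ 255
(2) 255|_4 = 3·4^3 + 3·4^2 + 3·4 + 3 ↦ 3·5^3 + 3·5^2 + 3·5 + 3|_5 = 468 ⇒ 467
(3) 467|_5 = 3·5^3 + 3·5^2 + 3·5 + 2 ↦ 3·6^3 + 3·6^2 + 3·6 + 2|_6 = 776 ⇒ 775
(4) 775|_6 = 3·6^3 + 3·6^2 + 3·6 + 1 ↦ 3·7^3 + 3·7^2 + 3·7 + 1|_7 = 1198 ⇒ 1197

5, 27, 255, 467, 775, 1197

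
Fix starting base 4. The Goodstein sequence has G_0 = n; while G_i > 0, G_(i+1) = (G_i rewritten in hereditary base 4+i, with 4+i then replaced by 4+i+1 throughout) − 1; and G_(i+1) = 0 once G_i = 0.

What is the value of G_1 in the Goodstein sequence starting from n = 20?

29

G_0 = 20. HB_4(20) = 4^2 + 4. Bump = 30. G_1 = 29.
G_1 = 29. HB_5(29) = 5^2 + 4. Bump = 40. G_2 = 39.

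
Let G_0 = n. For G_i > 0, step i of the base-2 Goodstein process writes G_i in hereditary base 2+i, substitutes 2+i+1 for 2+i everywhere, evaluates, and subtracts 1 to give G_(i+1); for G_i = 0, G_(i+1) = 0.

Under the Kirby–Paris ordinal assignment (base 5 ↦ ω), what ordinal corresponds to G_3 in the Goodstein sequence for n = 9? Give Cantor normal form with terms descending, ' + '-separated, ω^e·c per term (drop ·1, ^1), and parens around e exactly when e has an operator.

[0] 9 ≡ 2^(2 + 1) + 1 (base 2). Lift 3: 82. −1: 81.
[1] 81 ≡ 3^(3 + 1) (base 3). Lift 4: 1024. −1: 1023.
[2] 1023 ≡ 3·4^4 + 3·4^3 + 3·4^2 + 3·4 + 3 (base 4). Lift 5: 9843. −1: 9842.

ω^ω·3 + ω^3·3 + ω^2·3 + ω·3 + 2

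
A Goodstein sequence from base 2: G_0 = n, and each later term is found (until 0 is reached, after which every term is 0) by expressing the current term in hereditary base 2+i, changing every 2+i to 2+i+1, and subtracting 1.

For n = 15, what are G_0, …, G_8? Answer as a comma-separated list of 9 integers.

15 —HB2→ 2^(2 + 1) + 2^2 + 2 + 1 —bump→ 3^(3 + 1) + 3^3 + 3 + 1 = 112 —(−1)→ 111
111 —HB3→ 3^(3 + 1) + 3^3 + 3 —bump→ 4^(4 + 1) + 4^4 + 4 = 1284 —(−1)→ 1283
1283 —HB4→ 4^(4 + 1) + 4^4 + 3 —bump→ 5^(5 + 1) + 5^5 + 3 = 18753 —(−1)→ 18752
18752 —HB5→ 5^(5 + 1) + 5^5 + 2 —bump→ 6^(6 + 1) + 6^6 + 2 = 326594 —(−1)→ 326593
326593 —HB6→ 6^(6 + 1) + 6^6 + 1 —bump→ 7^(7 + 1) + 7^7 + 1 = 6588345 —(−1)→ 6588344
6588344 —HB7→ 7^(7 + 1) + 7^7 —bump→ 8^(8 + 1) + 8^8 = 150994944 —(−1)→ 150994943
150994943 —HB8→ 8^(8 + 1) + 7·8^7 + 7·8^6 + 7·8^5 + 7·8^4 + 7·8^3 + 7·8^2 + 7·8 + 7 —bump→ 9^(9 + 1) + 7·9^7 + 7·9^6 + 7·9^5 + 7·9^4 + 7·9^3 + 7·9^2 + 7·9 + 7 = 3524450281 —(−1)→ 3524450280
3524450280 —HB9→ 9^(9 + 1) + 7·9^7 + 7·9^6 + 7·9^5 + 7·9^4 + 7·9^3 + 7·9^2 + 7·9 + 6 —bump→ 10^(10 + 1) + 7·10^7 + 7·10^6 + 7·10^5 + 7·10^4 + 7·10^3 + 7·10^2 + 7·10 + 6 = 100077777776 —(−1)→ 100077777775

15, 111, 1283, 18752, 326593, 6588344, 150994943, 3524450280, 100077777775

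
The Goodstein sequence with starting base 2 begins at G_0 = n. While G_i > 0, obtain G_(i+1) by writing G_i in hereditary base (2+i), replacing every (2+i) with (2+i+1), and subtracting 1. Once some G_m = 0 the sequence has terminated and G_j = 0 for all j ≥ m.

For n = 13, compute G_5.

G_0 = 13. HB_2(13) = 2^(2 + 1) + 2^2 + 1. Bump = 109. G_1 = 108.
G_1 = 108. HB_3(108) = 3^(3 + 1) + 3^3. Bump = 1280. G_2 = 1279.
G_2 = 1279. HB_4(1279) = 4^(4 + 1) + 3·4^3 + 3·4^2 + 3·4 + 3. Bump = 16093. G_3 = 16092.
G_3 = 16092. HB_5(16092) = 5^(5 + 1) + 3·5^3 + 3·5^2 + 3·5 + 2. Bump = 280712. G_4 = 280711.
G_4 = 280711. HB_6(280711) = 6^(6 + 1) + 3·6^3 + 3·6^2 + 3·6 + 1. Bump = 5765999. G_5 = 5765998.
G_5 = 5765998. HB_7(5765998) = 7^(7 + 1) + 3·7^3 + 3·7^2 + 3·7. Bump = 134219480. G_6 = 134219479.

5765998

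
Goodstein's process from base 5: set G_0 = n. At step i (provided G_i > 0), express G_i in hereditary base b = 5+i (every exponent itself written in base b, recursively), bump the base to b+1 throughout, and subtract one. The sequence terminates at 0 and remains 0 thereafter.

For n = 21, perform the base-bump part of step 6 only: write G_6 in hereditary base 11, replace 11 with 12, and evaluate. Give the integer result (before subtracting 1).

G_0=21  [base 5] 4·5 + 1  →[5↦6]→  4·6 + 1 = 25  −1 ⇒ G_1=24
G_1=24  [base 6] 4·6  →[6↦7]→  4·7 = 28  −1 ⇒ G_2=27
G_2=27  [base 7] 3·7 + 6  →[7↦8]→  3·8 + 6 = 30  −1 ⇒ G_3=29
G_3=29  [base 8] 3·8 + 5  →[8↦9]→  3·9 + 5 = 32  −1 ⇒ G_4=31
G_4=31  [base 9] 3·9 + 4  →[9↦10]→  3·10 + 4 = 34  −1 ⇒ G_5=33
G_5=33  [base 10] 3·10 + 3  →[10↦11]→  3·11 + 3 = 36  −1 ⇒ G_6=35

38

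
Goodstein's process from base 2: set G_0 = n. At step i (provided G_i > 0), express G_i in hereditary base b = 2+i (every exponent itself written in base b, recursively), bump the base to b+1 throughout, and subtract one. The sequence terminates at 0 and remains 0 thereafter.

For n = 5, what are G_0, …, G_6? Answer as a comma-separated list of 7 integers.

step 0: 5 = 2^2 + 1; sub 3 for 2: 3^3 + 1; = 28; G_1 = 28−1 = 27
step 1: 27 = 3^3; sub 4 for 3: 4^4; = 256; G_2 = 256−1 = 255
step 2: 255 = 3·4^3 + 3·4^2 + 3·4 + 3; sub 5 for 4: 3·5^3 + 3·5^2 + 3·5 + 3; = 468; G_3 = 468−1 = 467
step 3: 467 = 3·5^3 + 3·5^2 + 3·5 + 2; sub 6 for 5: 3·6^3 + 3·6^2 + 3·6 + 2; = 776; G_4 = 776−1 = 775
step 4: 775 = 3·6^3 + 3·6^2 + 3·6 + 1; sub 7 for 6: 3·7^3 + 3·7^2 + 3·7 + 1; = 1198; G_5 = 1198−1 = 1197
step 5: 1197 = 3·7^3 + 3·7^2 + 3·7; sub 8 for 7: 3·8^3 + 3·8^2 + 3·8; = 1752; G_6 = 1752−1 = 1751

5, 27, 255, 467, 775, 1197, 1751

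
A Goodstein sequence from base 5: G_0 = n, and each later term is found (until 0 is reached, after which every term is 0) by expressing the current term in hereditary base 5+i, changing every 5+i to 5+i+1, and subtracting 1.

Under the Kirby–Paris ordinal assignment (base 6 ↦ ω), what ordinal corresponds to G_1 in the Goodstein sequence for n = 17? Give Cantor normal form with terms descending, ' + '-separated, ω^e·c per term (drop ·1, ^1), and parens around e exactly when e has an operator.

step 0: 17 = 3·5 + 2; sub 6 for 5: 3·6 + 2; = 20; G_1 = 20−1 = 19
step 1: 19 = 3·6 + 1; sub 7 for 6: 3·7 + 1; = 22; G_2 = 22−1 = 21

ω·3 + 1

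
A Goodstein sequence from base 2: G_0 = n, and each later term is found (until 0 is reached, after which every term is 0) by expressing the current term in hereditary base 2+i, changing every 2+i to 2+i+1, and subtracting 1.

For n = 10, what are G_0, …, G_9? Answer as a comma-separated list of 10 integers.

10, 83, 1025, 15625, 279935, 4215754, 84073323, 1937434592, 50000555551, 1426559238830

G_0 = 10. HB_2(10) = 2^(2 + 1) + 2. Bump = 84. G_1 = 83.
G_1 = 83. HB_3(83) = 3^(3 + 1) + 2. Bump = 1026. G_2 = 1025.
G_2 = 1025. HB_4(1025) = 4^(4 + 1) + 1. Bump = 15626. G_3 = 15625.
G_3 = 15625. HB_5(15625) = 5^(5 + 1). Bump = 279936. G_4 = 279935.
G_4 = 279935. HB_6(279935) = 5·6^6 + 5·6^5 + 5·6^4 + 5·6^3 + 5·6^2 + 5·6 + 5. Bump = 4215755. G_5 = 4215754.
G_5 = 4215754. HB_7(4215754) = 5·7^7 + 5·7^5 + 5·7^4 + 5·7^3 + 5·7^2 + 5·7 + 4. Bump = 84073324. G_6 = 84073323.
G_6 = 84073323. HB_8(84073323) = 5·8^8 + 5·8^5 + 5·8^4 + 5·8^3 + 5·8^2 + 5·8 + 3. Bump = 1937434593. G_7 = 1937434592.
G_7 = 1937434592. HB_9(1937434592) = 5·9^9 + 5·9^5 + 5·9^4 + 5·9^3 + 5·9^2 + 5·9 + 2. Bump = 50000555552. G_8 = 50000555551.
G_8 = 50000555551. HB_10(50000555551) = 5·10^10 + 5·10^5 + 5·10^4 + 5·10^3 + 5·10^2 + 5·10 + 1. Bump = 1426559238831. G_9 = 1426559238830.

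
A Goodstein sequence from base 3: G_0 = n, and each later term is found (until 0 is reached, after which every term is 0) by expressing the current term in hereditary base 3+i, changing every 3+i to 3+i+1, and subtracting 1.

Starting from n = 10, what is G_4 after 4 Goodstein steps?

base 3: 10 = 3^2 + 1; at 4: 4^2 + 1 = 17; next = 16
base 4: 16 = 4^2; at 5: 5^2 = 25; next = 24
base 5: 24 = 4·5 + 4; at 6: 4·6 + 4 = 28; next = 27
base 6: 27 = 4·6 + 3; at 7: 4·7 + 3 = 31; next = 30

30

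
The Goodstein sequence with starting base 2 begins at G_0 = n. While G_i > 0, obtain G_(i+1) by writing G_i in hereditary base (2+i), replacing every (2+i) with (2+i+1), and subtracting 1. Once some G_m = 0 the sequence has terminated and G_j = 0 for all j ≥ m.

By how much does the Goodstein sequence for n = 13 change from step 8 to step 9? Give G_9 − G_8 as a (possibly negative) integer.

(0) 13|_2 = 2^(2 + 1) + 2^2 + 1 ↦ 3^(3 + 1) + 3^3 + 1|_3 = 109 ⇒ 108
(1) 108|_3 = 3^(3 + 1) + 3^3 ↦ 4^(4 + 1) + 4^4|_4 = 1280 ⇒ 1279
(2) 1279|_4 = 4^(4 + 1) + 3·4^3 + 3·4^2 + 3·4 + 3 ↦ 5^(5 + 1) + 3·5^3 + 3·5^2 + 3·5 + 3|_5 = 16093 ⇒ 16092
(3) 16092|_5 = 5^(5 + 1) + 3·5^3 + 3·5^2 + 3·5 + 2 ↦ 6^(6 + 1) + 3·6^3 + 3·6^2 + 3·6 + 2|_6 = 280712 ⇒ 280711
(4) 280711|_6 = 6^(6 + 1) + 3·6^3 + 3·6^2 + 3·6 + 1 ↦ 7^(7 + 1) + 3·7^3 + 3·7^2 + 3·7 + 1|_7 = 5765999 ⇒ 5765998
(5) 5765998|_7 = 7^(7 + 1) + 3·7^3 + 3·7^2 + 3·7 ↦ 8^(8 + 1) + 3·8^3 + 3·8^2 + 3·8|_8 = 134219480 ⇒ 134219479
(6) 134219479|_8 = 8^(8 + 1) + 3·8^3 + 3·8^2 + 2·8 + 7 ↦ 9^(9 + 1) + 3·9^3 + 3·9^2 + 2·9 + 7|_9 = 3486786856 ⇒ 3486786855
(7) 3486786855|_9 = 9^(9 + 1) + 3·9^3 + 3·9^2 + 2·9 + 6 ↦ 10^(10 + 1) + 3·10^3 + 3·10^2 + 2·10 + 6|_10 = 100000003326 ⇒ 100000003325
(8) 100000003325|_10 = 10^(10 + 1) + 3·10^3 + 3·10^2 + 2·10 + 5 ↦ 11^(11 + 1) + 3·11^3 + 3·11^2 + 2·11 + 5|_11 = 3138428381104 ⇒ 3138428381103

3038428377778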